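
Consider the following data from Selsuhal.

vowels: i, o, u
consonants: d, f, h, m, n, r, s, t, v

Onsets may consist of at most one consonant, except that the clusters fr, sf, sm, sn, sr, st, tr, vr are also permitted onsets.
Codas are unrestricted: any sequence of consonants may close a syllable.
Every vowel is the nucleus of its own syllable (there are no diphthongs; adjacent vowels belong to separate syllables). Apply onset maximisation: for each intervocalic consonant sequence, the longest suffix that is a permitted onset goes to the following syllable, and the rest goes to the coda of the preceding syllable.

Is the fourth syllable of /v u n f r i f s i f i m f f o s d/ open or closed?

closed

Vowels present: u, i, i, i, o; each is a nucleus, giving 5 syllables.
V1 /u/ – V2 /i/: /nfr/ splits as /n/ + /fr/ (/fr/ is the longest suffix that is a licit onset).
V2 /i/ – V3 /i/: /fs/ — longest licit onset from the right is /s/, leaving /f/ as coda.
V3 /i/ – V4 /i/: /f/ is a single consonant, so it becomes the next onset.
V4 /i/ – V5 /o/: /mff/; trying suffixes from longest down, /f/ is the first permitted one, so coda /mf/ | onset /f/.
Syllabification: vun.frif.si.fimf.fosd.
Syllable 4 is /fimf/ with coda /mf/, so it is closed.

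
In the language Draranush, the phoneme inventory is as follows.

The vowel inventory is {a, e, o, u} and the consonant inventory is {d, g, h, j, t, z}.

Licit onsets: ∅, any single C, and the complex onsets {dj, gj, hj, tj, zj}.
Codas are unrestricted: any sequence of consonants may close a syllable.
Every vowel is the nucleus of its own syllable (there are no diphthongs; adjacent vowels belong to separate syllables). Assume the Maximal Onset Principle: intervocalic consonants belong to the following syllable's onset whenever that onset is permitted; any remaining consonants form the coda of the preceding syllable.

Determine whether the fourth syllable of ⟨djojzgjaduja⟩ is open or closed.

Nuclei (vowels): o, a, u, a → 4 syllables.
σ1/σ2 boundary: /jzgj/; trying suffixes from longest down, /gj/ is the first permitted one, so coda /jz/ | onset /gj/.
σ2/σ3 boundary: /d/ → onset of the next syllable (single consonants are always licit onsets).
σ3/σ4 boundary: just /j/ — single C goes to the following onset.
Putting it together: djojz.gja.du.ja.
Syllable 4 is /ja/; it ends in its nucleus with no coda, so it is open.

open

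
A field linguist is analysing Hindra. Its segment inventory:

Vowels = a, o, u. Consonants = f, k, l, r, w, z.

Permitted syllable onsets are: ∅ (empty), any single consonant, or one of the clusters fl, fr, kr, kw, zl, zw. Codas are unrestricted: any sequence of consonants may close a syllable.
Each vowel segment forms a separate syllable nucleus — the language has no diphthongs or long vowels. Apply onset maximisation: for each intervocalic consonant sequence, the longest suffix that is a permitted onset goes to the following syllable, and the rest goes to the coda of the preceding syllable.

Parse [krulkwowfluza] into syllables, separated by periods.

krul.kwow.flu.za

Nuclei (vowels): u, o, u, a → 4 syllables.
σ1/σ2 boundary: /lkw/; trying suffixes from longest down, /kw/ is the first permitted one, so coda /l/ | onset /kw/.
σ2/σ3 boundary: /wfl/ splits as /w/ + /fl/ (/fl/ is the longest suffix that is a licit onset).
σ3/σ4 boundary: /z/ is a single consonant, so it becomes the next onset.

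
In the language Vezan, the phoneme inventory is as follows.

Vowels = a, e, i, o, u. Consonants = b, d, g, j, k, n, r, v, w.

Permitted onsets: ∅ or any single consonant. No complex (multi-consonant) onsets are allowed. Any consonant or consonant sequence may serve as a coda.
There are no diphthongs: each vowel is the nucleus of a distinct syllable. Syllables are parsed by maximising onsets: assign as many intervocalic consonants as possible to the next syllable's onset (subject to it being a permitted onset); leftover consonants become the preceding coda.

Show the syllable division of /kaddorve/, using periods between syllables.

kad.dor.ve

Vowels present: a, o, e; each is a nucleus, giving 3 syllables.
Between /a/ (V1) and /o/ (V2): /dd/; trying suffixes from longest down, /d/ is the first permitted one, so coda /d/ | onset /d/.
Between /o/ (V2) and /e/ (V3): cluster /rv/ — the longest permitted-onset suffix is /v/; onset = /v/, preceding coda = /r/.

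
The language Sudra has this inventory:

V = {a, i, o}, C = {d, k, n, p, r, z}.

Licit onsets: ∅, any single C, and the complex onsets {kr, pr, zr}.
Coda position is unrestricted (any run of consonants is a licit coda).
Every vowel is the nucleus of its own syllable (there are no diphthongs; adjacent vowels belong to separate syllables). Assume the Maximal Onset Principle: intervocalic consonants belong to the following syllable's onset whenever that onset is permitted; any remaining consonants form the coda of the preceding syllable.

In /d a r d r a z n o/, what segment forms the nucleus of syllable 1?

a

Nuclei (vowels): a, a, o → 3 syllables.
The first nucleus (vowel 1 from the left) is /a/.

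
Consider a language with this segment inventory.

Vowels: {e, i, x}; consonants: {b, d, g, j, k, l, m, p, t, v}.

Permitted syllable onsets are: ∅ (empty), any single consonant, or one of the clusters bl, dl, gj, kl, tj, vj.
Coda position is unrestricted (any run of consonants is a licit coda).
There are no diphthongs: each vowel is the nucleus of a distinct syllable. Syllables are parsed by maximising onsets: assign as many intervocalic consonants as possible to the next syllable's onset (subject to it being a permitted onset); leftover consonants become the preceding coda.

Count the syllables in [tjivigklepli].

4

The vowels are i, i, e, i — 4 nuclei, so 4 syllables.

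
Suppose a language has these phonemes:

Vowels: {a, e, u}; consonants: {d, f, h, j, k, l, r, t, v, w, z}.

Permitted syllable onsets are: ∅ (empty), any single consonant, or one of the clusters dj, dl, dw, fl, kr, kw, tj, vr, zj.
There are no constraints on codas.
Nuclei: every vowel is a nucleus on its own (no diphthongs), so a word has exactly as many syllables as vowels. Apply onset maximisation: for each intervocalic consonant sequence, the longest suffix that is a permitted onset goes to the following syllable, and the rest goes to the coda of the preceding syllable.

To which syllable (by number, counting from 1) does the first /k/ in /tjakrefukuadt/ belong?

2

Nuclei (vowels): a, e, u, u, a → 5 syllables.
σ1/σ2 boundary: /kr/ — entire cluster is a permitted onset → onset /kr/, coda ∅.
σ2/σ3 boundary: /f/ is a single consonant, so it becomes the next onset.
σ3/σ4 boundary: just /k/ — single C goes to the following onset.
σ4/σ5 boundary: nothing intervenes; syllable break is V.V.
So the parse is tja.kre.fu.ku.adt.
The first /k/ is in the onset of syllable 2 (/kre/).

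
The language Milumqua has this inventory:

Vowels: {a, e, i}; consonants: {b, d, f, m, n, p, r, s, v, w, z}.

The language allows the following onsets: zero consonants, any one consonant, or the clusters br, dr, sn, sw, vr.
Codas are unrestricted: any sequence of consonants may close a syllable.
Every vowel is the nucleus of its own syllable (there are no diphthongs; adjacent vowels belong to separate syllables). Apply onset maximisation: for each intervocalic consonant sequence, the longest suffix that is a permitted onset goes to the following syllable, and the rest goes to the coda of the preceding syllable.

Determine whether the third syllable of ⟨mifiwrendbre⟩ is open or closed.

Vowels present: i, i, e, e; each is a nucleus, giving 4 syllables.
Between /i/ (V1) and /i/ (V2): /f/ is a single consonant, so it becomes the next onset.
Between /i/ (V2) and /e/ (V3): /wr/ — longest licit onset from the right is /r/, leaving /w/ as coda.
Between /e/ (V3) and /e/ (V4): /ndbr/; trying suffixes from longest down, /br/ is the first permitted one, so coda /nd/ | onset /br/.
Syllabification: mi.fiw.rend.bre.
Syllable 3 is /rend/ with coda /nd/, so it is closed.

closed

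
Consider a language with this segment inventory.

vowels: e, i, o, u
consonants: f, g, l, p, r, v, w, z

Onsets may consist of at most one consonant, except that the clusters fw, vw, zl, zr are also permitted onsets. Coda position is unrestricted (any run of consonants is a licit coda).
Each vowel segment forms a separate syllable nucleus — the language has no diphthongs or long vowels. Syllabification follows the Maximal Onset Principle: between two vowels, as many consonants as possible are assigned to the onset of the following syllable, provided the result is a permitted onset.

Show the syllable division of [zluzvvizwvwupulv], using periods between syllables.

zluzv.vizw.vwu.pulv

Vowels present: u, i, u, u; each is a nucleus, giving 4 syllables.
σ1/σ2 boundary: /zvv/ — longest licit onset from the right is /v/, leaving /zv/ as coda.
σ2/σ3 boundary: /zwvw/; trying suffixes from longest down, /vw/ is the first permitted one, so coda /zw/ | onset /vw/.
σ3/σ4 boundary: just /p/ — single C goes to the following onset.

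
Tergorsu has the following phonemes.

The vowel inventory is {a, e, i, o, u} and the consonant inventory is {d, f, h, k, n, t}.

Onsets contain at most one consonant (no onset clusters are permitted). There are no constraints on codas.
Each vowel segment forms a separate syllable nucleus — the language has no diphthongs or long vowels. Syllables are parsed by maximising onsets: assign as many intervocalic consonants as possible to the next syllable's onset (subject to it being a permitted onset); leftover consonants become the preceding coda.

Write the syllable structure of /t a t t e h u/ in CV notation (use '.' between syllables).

CVC.CV.CV

The vowels are a, e, u — 3 nuclei, so 3 syllables.
/a…e/ gap (V1→V2): /tt/ splits as /t/ + /t/ (/t/ is the longest suffix that is a licit onset).
/e…u/ gap (V2→V3): /h/ → onset of the next syllable (single consonants are always licit onsets).
So the parse is tat.te.hu.
Mapping each syllable to C/V: /tat/ → CVC, /te/ → CV, /hu/ → CV.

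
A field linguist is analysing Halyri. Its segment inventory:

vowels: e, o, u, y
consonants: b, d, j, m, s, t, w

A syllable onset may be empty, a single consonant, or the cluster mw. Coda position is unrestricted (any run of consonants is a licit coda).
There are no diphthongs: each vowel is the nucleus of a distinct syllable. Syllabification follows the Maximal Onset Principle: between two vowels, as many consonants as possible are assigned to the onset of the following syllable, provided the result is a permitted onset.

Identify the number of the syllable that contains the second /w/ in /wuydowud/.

4

Vowels present: u, y, o, u; each is a nucleus, giving 4 syllables.
Between /u/ (V1) and /y/ (V2): nothing intervenes; syllable break is V.V.
Between /y/ (V2) and /o/ (V3): /d/ → onset of the next syllable (single consonants are always licit onsets).
Between /o/ (V3) and /u/ (V4): just /w/ — single C goes to the following onset.
Syllabification: wu.y.do.wud.
The second /w/ is in the onset of syllable 4 (/wud/).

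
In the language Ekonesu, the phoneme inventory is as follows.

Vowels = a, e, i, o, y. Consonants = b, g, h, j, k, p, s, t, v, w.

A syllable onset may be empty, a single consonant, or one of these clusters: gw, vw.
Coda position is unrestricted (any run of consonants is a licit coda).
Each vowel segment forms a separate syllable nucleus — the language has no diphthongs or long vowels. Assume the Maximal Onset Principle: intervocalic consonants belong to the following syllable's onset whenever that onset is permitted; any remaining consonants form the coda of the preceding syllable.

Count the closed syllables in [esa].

0

Vowels present: e, a; each is a nucleus, giving 2 syllables.
Between /e/ (V1) and /a/ (V2): just /s/ — single C goes to the following onset.
Syllabification: e.sa.
Classifying each syllable: /e/ (open), /sa/ (open).
Closed syllables: 0.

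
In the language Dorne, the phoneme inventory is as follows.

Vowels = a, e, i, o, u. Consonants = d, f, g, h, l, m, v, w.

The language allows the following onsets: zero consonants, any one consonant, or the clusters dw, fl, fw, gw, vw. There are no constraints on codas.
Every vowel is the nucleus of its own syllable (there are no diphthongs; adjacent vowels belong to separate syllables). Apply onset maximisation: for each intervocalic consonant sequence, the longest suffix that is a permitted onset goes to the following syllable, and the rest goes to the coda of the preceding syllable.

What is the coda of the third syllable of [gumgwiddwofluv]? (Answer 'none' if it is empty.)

none

Nuclei (vowels): u, i, o, u → 4 syllables.
Between /u/ (V1) and /i/ (V2): /mgw/; trying suffixes from longest down, /gw/ is the first permitted one, so coda /m/ | onset /gw/.
Between /i/ (V2) and /o/ (V3): cluster /ddw/ — the longest permitted-onset suffix is /dw/; onset = /dw/, preceding coda = /d/.
Between /o/ (V3) and /u/ (V4): /fl/ — entire cluster is a permitted onset → onset /fl/, coda ∅.
So the parse is gum.gwid.dwo.fluv.
Syllable 3 is /dwo/: onset /dw/, nucleus /o/, coda ∅.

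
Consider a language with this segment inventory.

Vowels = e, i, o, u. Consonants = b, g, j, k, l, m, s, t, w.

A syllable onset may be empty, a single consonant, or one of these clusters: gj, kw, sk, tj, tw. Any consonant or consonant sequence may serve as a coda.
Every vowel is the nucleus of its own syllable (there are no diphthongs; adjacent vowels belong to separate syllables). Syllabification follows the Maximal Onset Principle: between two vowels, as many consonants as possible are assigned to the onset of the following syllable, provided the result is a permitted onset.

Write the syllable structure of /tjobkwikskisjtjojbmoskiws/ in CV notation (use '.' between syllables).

CCVC.CCVC.CCVCC.CCVCC.CV.CCVCC

Vowels present: o, i, i, o, o, i; each is a nucleus, giving 6 syllables.
σ1/σ2 boundary: /bkw/; trying suffixes from longest down, /kw/ is the first permitted one, so coda /b/ | onset /kw/.
σ2/σ3 boundary: /ksk/ — longest licit onset from the right is /sk/, leaving /k/ as coda.
σ3/σ4 boundary: cluster /sjtj/ — the longest permitted-onset suffix is /tj/; onset = /tj/, preceding coda = /sj/.
σ4/σ5 boundary: /jbm/ — longest licit onset from the right is /m/, leaving /jb/ as coda.
σ5/σ6 boundary: /sk/ — entire cluster is a permitted onset → onset /sk/, coda ∅.
Putting it together: tjob.kwik.skisj.tjojb.mo.skiws.
Mapping each syllable to C/V: /tjob/ → CCVC, /kwik/ → CCVC, /skisj/ → CCVCC, /tjojb/ → CCVCC, /mo/ → CV, /skiws/ → CCVCC.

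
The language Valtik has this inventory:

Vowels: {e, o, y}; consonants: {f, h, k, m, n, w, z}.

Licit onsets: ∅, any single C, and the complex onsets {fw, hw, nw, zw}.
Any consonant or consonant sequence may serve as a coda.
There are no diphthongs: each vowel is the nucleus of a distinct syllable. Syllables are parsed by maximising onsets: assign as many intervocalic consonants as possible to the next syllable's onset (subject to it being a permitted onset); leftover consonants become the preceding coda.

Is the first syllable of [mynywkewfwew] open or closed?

The vowels are y, y, e, e — 4 nuclei, so 4 syllables.
Between /y/ (V1) and /y/ (V2): /n/ is a single consonant, so it becomes the next onset.
Between /y/ (V2) and /e/ (V3): cluster /wk/ — the longest permitted-onset suffix is /k/; onset = /k/, preceding coda = /w/.
Between /e/ (V3) and /e/ (V4): /wfw/ splits as /w/ + /fw/ (/fw/ is the longest suffix that is a licit onset).
Syllabification: my.nyw.kew.fwew.
Syllable 1 is /my/; it ends in its nucleus with no coda, so it is open.

open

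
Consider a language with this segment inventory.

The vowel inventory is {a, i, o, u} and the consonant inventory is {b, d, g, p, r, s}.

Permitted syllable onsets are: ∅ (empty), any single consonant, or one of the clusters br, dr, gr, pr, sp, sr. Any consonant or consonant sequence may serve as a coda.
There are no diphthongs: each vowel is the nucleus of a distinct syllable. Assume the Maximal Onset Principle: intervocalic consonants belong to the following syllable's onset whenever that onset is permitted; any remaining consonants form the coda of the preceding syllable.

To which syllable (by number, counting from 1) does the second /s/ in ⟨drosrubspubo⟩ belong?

The vowels are o, u, u, o — 4 nuclei, so 4 syllables.
V1 /o/ – V2 /u/: cluster /sr/ — /sr/ is itself a permitted onset, so the whole cluster goes right; preceding coda = ∅.
V2 /u/ – V3 /u/: /bsp/; trying suffixes from longest down, /sp/ is the first permitted one, so coda /b/ | onset /sp/.
V3 /u/ – V4 /o/: /b/ is a single consonant, so it becomes the next onset.
Putting it together: dro.srub.spu.bo.
The second /s/ is in the onset of syllable 3 (/spu/).

3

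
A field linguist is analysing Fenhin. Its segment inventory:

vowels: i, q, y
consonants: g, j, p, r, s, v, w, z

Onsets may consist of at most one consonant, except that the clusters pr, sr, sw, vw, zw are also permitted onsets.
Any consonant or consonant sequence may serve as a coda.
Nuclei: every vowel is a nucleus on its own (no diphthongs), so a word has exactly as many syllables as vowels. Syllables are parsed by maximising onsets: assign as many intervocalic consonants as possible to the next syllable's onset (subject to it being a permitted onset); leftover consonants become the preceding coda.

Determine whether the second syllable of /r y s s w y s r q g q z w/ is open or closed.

open

Nuclei (vowels): y, y, q, q → 4 syllables.
Between /y/ (V1) and /y/ (V2): /ssw/ — longest licit onset from the right is /sw/, leaving /s/ as coda.
Between /y/ (V2) and /q/ (V3): cluster /sr/ — /sr/ is itself a permitted onset, so the whole cluster goes right; preceding coda = ∅.
Between /q/ (V3) and /q/ (V4): just /g/ — single C goes to the following onset.
Syllabification: rys.swy.srq.gqzw.
Syllable 2 is /swy/; it ends in its nucleus with no coda, so it is open.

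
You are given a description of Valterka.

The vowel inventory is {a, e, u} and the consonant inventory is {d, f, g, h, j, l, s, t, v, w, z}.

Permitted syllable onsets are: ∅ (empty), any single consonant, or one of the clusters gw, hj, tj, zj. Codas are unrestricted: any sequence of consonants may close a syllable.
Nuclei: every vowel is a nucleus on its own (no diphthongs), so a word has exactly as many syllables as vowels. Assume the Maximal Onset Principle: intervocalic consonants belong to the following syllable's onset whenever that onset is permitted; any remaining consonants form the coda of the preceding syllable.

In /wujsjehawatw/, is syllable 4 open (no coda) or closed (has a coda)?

closed

Vowels present: u, e, a, a; each is a nucleus, giving 4 syllables.
V1 /u/ – V2 /e/: cluster /jsj/ — the longest permitted-onset suffix is /j/; onset = /j/, preceding coda = /js/.
V2 /e/ – V3 /a/: /h/ → onset of the next syllable (single consonants are always licit onsets).
V3 /a/ – V4 /a/: /w/ is a single consonant, so it becomes the next onset.
Syllabification: wujs.je.ha.watw.
Syllable 4 is /watw/ with coda /tw/, so it is closed.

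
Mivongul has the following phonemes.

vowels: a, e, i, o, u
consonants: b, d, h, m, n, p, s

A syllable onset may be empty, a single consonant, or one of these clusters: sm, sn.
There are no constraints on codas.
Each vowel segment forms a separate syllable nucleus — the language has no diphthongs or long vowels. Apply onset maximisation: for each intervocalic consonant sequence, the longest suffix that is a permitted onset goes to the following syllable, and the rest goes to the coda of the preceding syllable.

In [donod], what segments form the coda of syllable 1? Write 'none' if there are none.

none

Vowels present: o, o; each is a nucleus, giving 2 syllables.
σ1/σ2 boundary: just /n/ — single C goes to the following onset.
So the parse is do.nod.
Syllable 1 is /do/: onset /d/, nucleus /o/, coda ∅.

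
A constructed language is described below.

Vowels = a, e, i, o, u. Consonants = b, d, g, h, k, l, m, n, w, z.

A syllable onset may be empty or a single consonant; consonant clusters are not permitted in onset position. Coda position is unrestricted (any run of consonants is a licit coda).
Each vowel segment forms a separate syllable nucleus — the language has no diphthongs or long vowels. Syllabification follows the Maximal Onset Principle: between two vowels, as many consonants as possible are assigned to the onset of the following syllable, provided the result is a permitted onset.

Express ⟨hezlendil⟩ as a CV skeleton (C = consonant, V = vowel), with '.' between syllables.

CVC.CVC.CVC

The vowels are e, e, i — 3 nuclei, so 3 syllables.
V1 /e/ – V2 /e/: cluster /zl/ — the longest permitted-onset suffix is /l/; onset = /l/, preceding coda = /z/.
V2 /e/ – V3 /i/: /nd/ — longest licit onset from the right is /d/, leaving /n/ as coda.
Result: hez.len.dil.
Mapping each syllable to C/V: /hez/ → CVC, /len/ → CVC, /dil/ → CVC.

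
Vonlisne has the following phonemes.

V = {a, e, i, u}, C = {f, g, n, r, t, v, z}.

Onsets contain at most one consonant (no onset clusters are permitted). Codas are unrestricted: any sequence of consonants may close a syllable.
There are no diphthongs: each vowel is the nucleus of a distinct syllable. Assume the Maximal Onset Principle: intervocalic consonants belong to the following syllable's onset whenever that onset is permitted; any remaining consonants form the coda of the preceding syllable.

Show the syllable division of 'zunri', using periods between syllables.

zun.ri

Vowels present: u, i; each is a nucleus, giving 2 syllables.
σ1/σ2 boundary: cluster /nr/ — the longest permitted-onset suffix is /r/; onset = /r/, preceding coda = /n/.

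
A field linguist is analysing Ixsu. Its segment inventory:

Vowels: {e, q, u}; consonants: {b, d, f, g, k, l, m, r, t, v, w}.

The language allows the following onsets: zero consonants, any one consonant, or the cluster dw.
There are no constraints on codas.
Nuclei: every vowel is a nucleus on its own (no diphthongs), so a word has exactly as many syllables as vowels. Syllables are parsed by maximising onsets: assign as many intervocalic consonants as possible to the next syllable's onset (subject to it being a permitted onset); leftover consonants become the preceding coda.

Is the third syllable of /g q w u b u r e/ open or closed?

Vowels present: q, u, u, e; each is a nucleus, giving 4 syllables.
/q…u/ gap (V1→V2): just /w/ — single C goes to the following onset.
/u…u/ gap (V2→V3): just /b/ — single C goes to the following onset.
/u…e/ gap (V3→V4): /r/ is a single consonant, so it becomes the next onset.
So the parse is gq.wu.bu.re.
Syllable 3 is /bu/; it ends in its nucleus with no coda, so it is open.

open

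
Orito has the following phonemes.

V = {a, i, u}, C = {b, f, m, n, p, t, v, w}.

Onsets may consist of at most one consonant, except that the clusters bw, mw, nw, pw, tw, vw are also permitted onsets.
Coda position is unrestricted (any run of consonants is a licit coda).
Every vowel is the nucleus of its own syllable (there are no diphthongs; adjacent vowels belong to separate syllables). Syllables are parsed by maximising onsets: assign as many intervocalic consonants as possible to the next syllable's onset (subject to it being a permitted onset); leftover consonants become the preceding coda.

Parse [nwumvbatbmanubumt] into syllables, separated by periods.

Nuclei (vowels): u, a, a, u, u → 5 syllables.
/u…a/ gap (V1→V2): /mvb/; trying suffixes from longest down, /b/ is the first permitted one, so coda /mv/ | onset /b/.
/a…a/ gap (V2→V3): /tbm/ — longest licit onset from the right is /m/, leaving /tb/ as coda.
/a…u/ gap (V3→V4): /n/ → onset of the next syllable (single consonants are always licit onsets).
/u…u/ gap (V4→V5): just /b/ — single C goes to the following onset.

nwumv.batb.ma.nu.bumt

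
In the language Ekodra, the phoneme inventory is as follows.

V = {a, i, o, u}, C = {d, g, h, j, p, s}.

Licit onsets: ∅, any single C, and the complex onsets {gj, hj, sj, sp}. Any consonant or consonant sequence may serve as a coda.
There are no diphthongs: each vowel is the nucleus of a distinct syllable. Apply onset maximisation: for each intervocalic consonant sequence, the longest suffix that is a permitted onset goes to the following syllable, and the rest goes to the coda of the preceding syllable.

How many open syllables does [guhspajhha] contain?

Nuclei (vowels): u, a, a → 3 syllables.
σ1/σ2 boundary: cluster /hsp/ — the longest permitted-onset suffix is /sp/; onset = /sp/, preceding coda = /h/.
σ2/σ3 boundary: cluster /jhh/ — the longest permitted-onset suffix is /h/; onset = /h/, preceding coda = /jh/.
Syllabification: guh.spajh.ha.
Classifying each syllable: /guh/ (closed), /spajh/ (closed), /ha/ (open).
Open syllables: 1.

1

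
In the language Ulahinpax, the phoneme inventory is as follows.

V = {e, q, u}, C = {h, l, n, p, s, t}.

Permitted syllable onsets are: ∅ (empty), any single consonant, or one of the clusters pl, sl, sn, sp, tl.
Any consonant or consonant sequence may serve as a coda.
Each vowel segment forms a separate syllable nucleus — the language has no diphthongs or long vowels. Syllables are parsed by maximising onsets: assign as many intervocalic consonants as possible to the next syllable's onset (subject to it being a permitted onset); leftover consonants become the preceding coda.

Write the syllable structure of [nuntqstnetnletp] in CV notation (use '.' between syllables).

CVC.CVCC.CVCC.CVCC

The vowels are u, q, e, e — 4 nuclei, so 4 syllables.
Between /u/ (V1) and /q/ (V2): cluster /nt/ — the longest permitted-onset suffix is /t/; onset = /t/, preceding coda = /n/.
Between /q/ (V2) and /e/ (V3): cluster /stn/ — the longest permitted-onset suffix is /n/; onset = /n/, preceding coda = /st/.
Between /e/ (V3) and /e/ (V4): /tnl/ splits as /tn/ + /l/ (/l/ is the longest suffix that is a licit onset).
Result: nun.tqst.netn.letp.
Mapping each syllable to C/V: /nun/ → CVC, /tqst/ → CVCC, /netn/ → CVCC, /letp/ → CVCC.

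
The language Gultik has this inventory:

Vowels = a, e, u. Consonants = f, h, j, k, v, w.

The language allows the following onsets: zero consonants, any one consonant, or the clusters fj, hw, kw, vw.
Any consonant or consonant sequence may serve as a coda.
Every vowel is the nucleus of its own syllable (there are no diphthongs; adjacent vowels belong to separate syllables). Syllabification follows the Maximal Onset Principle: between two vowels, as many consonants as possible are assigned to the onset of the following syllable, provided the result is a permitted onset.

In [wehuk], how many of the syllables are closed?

1

The vowels are e, u — 2 nuclei, so 2 syllables.
Between /e/ (V1) and /u/ (V2): /h/ is a single consonant, so it becomes the next onset.
Syllabification: we.huk.
Classifying each syllable: /we/ (open), /huk/ (closed).
Closed syllables: 1.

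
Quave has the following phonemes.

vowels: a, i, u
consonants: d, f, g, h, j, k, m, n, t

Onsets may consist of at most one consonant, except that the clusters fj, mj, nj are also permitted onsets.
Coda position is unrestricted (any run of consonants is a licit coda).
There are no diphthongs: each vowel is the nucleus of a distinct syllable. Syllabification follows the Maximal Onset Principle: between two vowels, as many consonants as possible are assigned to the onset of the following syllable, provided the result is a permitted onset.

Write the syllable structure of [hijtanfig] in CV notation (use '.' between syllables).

CVC.CVC.CVC

Nuclei (vowels): i, a, i → 3 syllables.
V1 /i/ – V2 /a/: cluster /jt/ — the longest permitted-onset suffix is /t/; onset = /t/, preceding coda = /j/.
V2 /a/ – V3 /i/: cluster /nf/ — the longest permitted-onset suffix is /f/; onset = /f/, preceding coda = /n/.
So the parse is hij.tan.fig.
Mapping each syllable to C/V: /hij/ → CVC, /tan/ → CVC, /fig/ → CVC.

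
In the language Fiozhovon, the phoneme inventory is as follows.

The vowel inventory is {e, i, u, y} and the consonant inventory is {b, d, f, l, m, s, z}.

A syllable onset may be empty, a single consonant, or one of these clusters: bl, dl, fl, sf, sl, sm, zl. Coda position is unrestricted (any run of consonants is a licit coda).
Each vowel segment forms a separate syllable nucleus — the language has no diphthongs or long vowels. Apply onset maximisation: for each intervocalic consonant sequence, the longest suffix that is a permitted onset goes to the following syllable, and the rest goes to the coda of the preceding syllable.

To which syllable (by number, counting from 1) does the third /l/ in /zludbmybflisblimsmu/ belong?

Vowels present: u, y, i, i, u; each is a nucleus, giving 5 syllables.
V1 /u/ – V2 /y/: cluster /dbm/ — the longest permitted-onset suffix is /m/; onset = /m/, preceding coda = /db/.
V2 /y/ – V3 /i/: /bfl/ — longest licit onset from the right is /fl/, leaving /b/ as coda.
V3 /i/ – V4 /i/: /sbl/ — longest licit onset from the right is /bl/, leaving /s/ as coda.
V4 /i/ – V5 /u/: /msm/ splits as /m/ + /sm/ (/sm/ is the longest suffix that is a licit onset).
Putting it together: zludb.myb.flis.blim.smu.
The third /l/ is in the onset of syllable 4 (/blim/).

4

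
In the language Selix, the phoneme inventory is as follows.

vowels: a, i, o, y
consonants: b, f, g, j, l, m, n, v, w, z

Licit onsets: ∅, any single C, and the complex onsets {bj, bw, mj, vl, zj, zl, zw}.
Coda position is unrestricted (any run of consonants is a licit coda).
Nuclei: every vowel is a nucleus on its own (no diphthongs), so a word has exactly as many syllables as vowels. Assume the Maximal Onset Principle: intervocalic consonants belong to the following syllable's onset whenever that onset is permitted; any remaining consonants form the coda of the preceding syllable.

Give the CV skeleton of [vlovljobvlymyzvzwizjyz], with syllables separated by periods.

CCVCC.CVC.CCV.CVCC.CCV.CCVC

Vowels present: o, o, y, y, i, y; each is a nucleus, giving 6 syllables.
Between /o/ (V1) and /o/ (V2): /vlj/ splits as /vl/ + /j/ (/j/ is the longest suffix that is a licit onset).
Between /o/ (V2) and /y/ (V3): /bvl/ splits as /b/ + /vl/ (/vl/ is the longest suffix that is a licit onset).
Between /y/ (V3) and /y/ (V4): just /m/ — single C goes to the following onset.
Between /y/ (V4) and /i/ (V5): /zvzw/ splits as /zv/ + /zw/ (/zw/ is the longest suffix that is a licit onset).
Between /i/ (V5) and /y/ (V6): /zj/ is a licit onset in full, so it all attaches to the next syllable.
Syllabification: vlovl.job.vly.myzv.zwi.zjyz.
Mapping each syllable to C/V: /vlovl/ → CCVCC, /job/ → CVC, /vly/ → CCV, /myzv/ → CVCC, /zwi/ → CCV, /zjyz/ → CCVC.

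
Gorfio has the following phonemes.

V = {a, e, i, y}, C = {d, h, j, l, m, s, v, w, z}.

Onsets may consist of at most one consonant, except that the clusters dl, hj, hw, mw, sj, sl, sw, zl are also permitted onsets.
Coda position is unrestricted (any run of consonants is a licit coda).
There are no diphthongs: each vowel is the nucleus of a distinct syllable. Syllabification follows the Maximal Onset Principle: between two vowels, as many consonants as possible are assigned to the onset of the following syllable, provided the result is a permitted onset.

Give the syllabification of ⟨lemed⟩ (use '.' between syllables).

Vowels present: e, e; each is a nucleus, giving 2 syllables.
Between /e/ (V1) and /e/ (V2): /m/ → onset of the next syllable (single consonants are always licit onsets).

le.med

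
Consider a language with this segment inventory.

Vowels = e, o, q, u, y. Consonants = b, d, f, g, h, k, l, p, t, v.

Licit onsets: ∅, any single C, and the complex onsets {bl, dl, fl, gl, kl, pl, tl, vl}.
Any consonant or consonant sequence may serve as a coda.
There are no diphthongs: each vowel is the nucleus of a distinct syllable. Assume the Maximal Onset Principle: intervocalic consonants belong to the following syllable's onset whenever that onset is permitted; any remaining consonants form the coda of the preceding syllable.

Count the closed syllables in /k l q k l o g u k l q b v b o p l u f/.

2

Vowels present: q, o, u, q, o, u; each is a nucleus, giving 6 syllables.
V1 /q/ – V2 /o/: /kl/ is a licit onset in full, so it all attaches to the next syllable.
V2 /o/ – V3 /u/: just /g/ — single C goes to the following onset.
V3 /u/ – V4 /q/: /kl/ — entire cluster is a permitted onset → onset /kl/, coda ∅.
V4 /q/ – V5 /o/: /bvb/; trying suffixes from longest down, /b/ is the first permitted one, so coda /bv/ | onset /b/.
V5 /o/ – V6 /u/: /pl/ is a licit onset in full, so it all attaches to the next syllable.
Syllabification: klq.klo.gu.klqbv.bo.pluf.
Classifying each syllable: /klq/ (open), /klo/ (open), /gu/ (open), /klqbv/ (closed), /bo/ (open), /pluf/ (closed).
Closed syllables: 2.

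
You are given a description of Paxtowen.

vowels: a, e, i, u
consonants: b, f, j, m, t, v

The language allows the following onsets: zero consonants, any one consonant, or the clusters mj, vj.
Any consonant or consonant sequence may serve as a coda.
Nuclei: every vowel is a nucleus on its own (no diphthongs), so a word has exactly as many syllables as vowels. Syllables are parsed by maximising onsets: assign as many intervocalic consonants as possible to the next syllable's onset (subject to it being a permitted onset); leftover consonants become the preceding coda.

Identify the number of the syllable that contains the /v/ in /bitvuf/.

Nuclei (vowels): i, u → 2 syllables.
V1 /i/ – V2 /u/: /tv/ — longest licit onset from the right is /v/, leaving /t/ as coda.
Syllabification: bit.vuf.
The /v/ is in the onset of syllable 2 (/vuf/).

2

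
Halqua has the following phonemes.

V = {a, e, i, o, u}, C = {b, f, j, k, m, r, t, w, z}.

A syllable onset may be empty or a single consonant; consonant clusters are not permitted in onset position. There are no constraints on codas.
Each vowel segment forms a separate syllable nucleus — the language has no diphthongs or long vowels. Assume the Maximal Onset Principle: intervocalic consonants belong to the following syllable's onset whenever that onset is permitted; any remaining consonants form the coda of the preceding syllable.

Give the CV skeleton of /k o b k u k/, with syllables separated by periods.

Vowels present: o, u; each is a nucleus, giving 2 syllables.
Between /o/ (V1) and /u/ (V2): /bk/; trying suffixes from longest down, /k/ is the first permitted one, so coda /b/ | onset /k/.
Result: kob.kuk.
Mapping each syllable to C/V: /kob/ → CVC, /kuk/ → CVC.

CVC.CVC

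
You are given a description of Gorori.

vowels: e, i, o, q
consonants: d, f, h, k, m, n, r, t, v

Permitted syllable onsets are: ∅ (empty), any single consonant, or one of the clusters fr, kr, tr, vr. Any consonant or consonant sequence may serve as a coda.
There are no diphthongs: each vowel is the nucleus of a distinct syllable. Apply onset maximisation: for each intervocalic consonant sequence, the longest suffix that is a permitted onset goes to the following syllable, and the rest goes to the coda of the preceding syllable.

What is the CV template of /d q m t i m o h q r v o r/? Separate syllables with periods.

CVC.CV.CV.CVC.CVC

Vowels present: q, i, o, q, o; each is a nucleus, giving 5 syllables.
/q…i/ gap (V1→V2): cluster /mt/ — the longest permitted-onset suffix is /t/; onset = /t/, preceding coda = /m/.
/i…o/ gap (V2→V3): /m/ is a single consonant, so it becomes the next onset.
/o…q/ gap (V3→V4): /h/ is a single consonant, so it becomes the next onset.
/q…o/ gap (V4→V5): /rv/ — longest licit onset from the right is /v/, leaving /r/ as coda.
Result: dqm.ti.mo.hqr.vor.
Mapping each syllable to C/V: /dqm/ → CVC, /ti/ → CV, /mo/ → CV, /hqr/ → CVC, /vor/ → CVC.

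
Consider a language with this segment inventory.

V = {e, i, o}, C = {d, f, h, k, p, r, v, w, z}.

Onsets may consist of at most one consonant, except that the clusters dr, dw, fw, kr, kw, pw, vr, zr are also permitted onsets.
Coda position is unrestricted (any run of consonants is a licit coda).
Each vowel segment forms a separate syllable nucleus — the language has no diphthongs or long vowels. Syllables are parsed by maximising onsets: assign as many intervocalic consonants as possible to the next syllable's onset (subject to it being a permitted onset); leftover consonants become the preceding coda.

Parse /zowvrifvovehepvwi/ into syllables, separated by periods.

zow.vrif.vo.ve.hepv.wi

Vowels present: o, i, o, e, e, i; each is a nucleus, giving 6 syllables.
V1 /o/ – V2 /i/: cluster /wvr/ — the longest permitted-onset suffix is /vr/; onset = /vr/, preceding coda = /w/.
V2 /i/ – V3 /o/: /fv/ splits as /f/ + /v/ (/v/ is the longest suffix that is a licit onset).
V3 /o/ – V4 /e/: /v/ → onset of the next syllable (single consonants are always licit onsets).
V4 /e/ – V5 /e/: /h/ → onset of the next syllable (single consonants are always licit onsets).
V5 /e/ – V6 /i/: cluster /pvw/ — the longest permitted-onset suffix is /w/; onset = /w/, preceding coda = /pv/.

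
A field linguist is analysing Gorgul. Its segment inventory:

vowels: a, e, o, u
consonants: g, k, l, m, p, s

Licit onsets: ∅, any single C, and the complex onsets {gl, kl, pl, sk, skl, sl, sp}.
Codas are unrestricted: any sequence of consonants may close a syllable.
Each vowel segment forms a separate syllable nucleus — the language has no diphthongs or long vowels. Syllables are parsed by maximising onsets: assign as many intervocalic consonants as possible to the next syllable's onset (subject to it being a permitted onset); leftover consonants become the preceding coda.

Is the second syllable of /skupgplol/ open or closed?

closed

Vowels present: u, o; each is a nucleus, giving 2 syllables.
V1 /u/ – V2 /o/: cluster /pgpl/ — the longest permitted-onset suffix is /pl/; onset = /pl/, preceding coda = /pg/.
Syllabification: skupg.plol.
Syllable 2 is /plol/ with coda /l/, so it is closed.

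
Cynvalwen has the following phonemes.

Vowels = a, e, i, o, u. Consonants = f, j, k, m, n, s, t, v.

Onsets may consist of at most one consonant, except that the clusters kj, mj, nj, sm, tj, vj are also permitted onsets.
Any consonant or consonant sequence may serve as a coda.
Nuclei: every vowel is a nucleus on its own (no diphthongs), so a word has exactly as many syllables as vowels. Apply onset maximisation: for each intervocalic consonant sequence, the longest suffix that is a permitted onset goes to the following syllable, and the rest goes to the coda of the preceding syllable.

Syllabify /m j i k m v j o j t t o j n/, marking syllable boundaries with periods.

mjikm.vjojt.tojn

The vowels are i, o, o — 3 nuclei, so 3 syllables.
Between /i/ (V1) and /o/ (V2): /kmvj/ splits as /km/ + /vj/ (/vj/ is the longest suffix that is a licit onset).
Between /o/ (V2) and /o/ (V3): cluster /jtt/ — the longest permitted-onset suffix is /t/; onset = /t/, preceding coda = /jt/.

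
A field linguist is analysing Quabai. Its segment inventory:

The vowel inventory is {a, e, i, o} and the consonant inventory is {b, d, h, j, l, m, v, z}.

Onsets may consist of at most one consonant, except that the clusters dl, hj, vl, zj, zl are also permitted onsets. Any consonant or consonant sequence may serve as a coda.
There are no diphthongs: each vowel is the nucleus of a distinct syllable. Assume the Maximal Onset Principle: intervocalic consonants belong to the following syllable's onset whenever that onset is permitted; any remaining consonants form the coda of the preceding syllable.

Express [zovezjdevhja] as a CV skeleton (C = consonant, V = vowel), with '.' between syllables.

CV.CVCC.CVC.CCV

The vowels are o, e, e, a — 4 nuclei, so 4 syllables.
Between /o/ (V1) and /e/ (V2): /v/ is a single consonant, so it becomes the next onset.
Between /e/ (V2) and /e/ (V3): /zjd/ — longest licit onset from the right is /d/, leaving /zj/ as coda.
Between /e/ (V3) and /a/ (V4): /vhj/ splits as /v/ + /hj/ (/hj/ is the longest suffix that is a licit onset).
Putting it together: zo.vezj.dev.hja.
Mapping each syllable to C/V: /zo/ → CV, /vezj/ → CVCC, /dev/ → CVC, /hja/ → CCV.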